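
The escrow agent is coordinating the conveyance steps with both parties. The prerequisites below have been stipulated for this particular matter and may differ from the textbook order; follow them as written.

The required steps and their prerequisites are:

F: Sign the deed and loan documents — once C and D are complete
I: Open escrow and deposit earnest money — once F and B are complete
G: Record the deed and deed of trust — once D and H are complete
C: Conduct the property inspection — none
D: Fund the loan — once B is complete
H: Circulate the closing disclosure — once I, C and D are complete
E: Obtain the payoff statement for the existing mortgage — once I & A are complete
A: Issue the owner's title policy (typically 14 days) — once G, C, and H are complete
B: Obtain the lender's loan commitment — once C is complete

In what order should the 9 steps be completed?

C, B, D, F, I, H, G, A, E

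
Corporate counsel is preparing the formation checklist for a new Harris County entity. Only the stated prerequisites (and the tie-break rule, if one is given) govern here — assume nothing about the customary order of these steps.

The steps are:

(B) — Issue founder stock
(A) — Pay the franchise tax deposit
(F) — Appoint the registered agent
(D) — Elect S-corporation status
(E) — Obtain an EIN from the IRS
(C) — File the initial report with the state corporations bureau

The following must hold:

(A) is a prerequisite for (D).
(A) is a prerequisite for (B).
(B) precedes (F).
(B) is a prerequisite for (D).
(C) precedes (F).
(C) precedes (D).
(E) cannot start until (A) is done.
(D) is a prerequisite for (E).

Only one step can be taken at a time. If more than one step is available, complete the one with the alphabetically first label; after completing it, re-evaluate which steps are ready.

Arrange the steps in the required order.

Nothing is required for (A) and (C). (A) has the earlier label → (A) first.
(B) and (C) are both available; (B) has the earlier label → (B).
That leaves (C) as the only ready step → (C).
Now (D) and (F) have their prerequisites met. (D) has the earlier label, so (D) next.
Now (E) and (F) have their prerequisites met. (E) has the earlier label, so (E) next.
Next only (F) has its prerequisites met → (F).

(A), (B), (C), (D), (E), (F)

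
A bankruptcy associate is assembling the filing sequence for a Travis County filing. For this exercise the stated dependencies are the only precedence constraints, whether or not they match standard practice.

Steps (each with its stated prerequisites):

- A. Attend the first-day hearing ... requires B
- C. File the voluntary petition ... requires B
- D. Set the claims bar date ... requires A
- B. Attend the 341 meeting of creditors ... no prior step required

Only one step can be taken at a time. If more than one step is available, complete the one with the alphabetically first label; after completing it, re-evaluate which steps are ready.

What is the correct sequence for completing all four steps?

B has no prerequisites → B first.
A and C are both available; A has the earlier label → A.
D now also ready, so the ready set is {C, D}; C has the earlier label → C.
D needed A, now all done → D.

B A C D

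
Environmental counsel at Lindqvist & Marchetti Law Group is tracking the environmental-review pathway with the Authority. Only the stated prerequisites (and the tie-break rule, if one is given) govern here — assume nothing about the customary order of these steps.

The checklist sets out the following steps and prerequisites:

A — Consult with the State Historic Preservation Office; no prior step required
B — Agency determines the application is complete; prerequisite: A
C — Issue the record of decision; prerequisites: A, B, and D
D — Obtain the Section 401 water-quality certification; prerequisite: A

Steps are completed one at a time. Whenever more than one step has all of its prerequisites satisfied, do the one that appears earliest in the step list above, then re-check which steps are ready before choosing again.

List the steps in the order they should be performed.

A has no prerequisites → A first.
Now B and D have their prerequisites met. B is listed earlier, so B next.
Next only D has its prerequisites met → D.
C needed A, B and D, now all done → C.

A → B → D → C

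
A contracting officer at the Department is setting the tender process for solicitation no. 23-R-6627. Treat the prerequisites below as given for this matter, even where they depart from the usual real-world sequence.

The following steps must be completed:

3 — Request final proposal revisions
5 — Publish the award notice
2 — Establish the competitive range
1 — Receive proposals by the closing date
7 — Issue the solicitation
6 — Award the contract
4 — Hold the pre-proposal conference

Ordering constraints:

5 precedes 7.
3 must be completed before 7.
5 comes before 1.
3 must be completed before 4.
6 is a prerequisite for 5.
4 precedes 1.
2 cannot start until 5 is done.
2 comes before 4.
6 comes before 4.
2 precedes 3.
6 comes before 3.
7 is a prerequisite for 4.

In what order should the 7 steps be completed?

Only 6 has no prerequisites, so it is first.
Next only 5 has its prerequisites met → 5.
2 is the only step now ready → 2.
Next only 3 has its prerequisites met → 3.
That leaves 7 as the only ready step → 7.
4 is the only step now ready → 4.
1 needed 5 and 4, now all done → 1.

6, 5, 2, 3, 7, 4, 1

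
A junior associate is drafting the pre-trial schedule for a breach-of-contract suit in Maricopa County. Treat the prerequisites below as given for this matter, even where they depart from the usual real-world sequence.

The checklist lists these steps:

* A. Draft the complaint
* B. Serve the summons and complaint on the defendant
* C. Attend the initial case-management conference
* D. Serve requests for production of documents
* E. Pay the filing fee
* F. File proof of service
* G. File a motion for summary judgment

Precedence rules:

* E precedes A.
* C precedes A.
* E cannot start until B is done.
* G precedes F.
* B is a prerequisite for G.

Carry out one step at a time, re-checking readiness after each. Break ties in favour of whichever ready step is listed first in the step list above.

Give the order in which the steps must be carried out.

Nothing is required for B, C and D. B is listed earlier → B first.
C, D, E and G are all available; C is listed earlier → C.
Now D, E and G have their prerequisites met. D is listed earlier, so D next.
Ready: E and G. E is listed earlier → E.
A and G are both available; A is listed earlier → A.
G needed B, now all done → G.
F needed G, now all done → F.

B, C, D, E, A, G, F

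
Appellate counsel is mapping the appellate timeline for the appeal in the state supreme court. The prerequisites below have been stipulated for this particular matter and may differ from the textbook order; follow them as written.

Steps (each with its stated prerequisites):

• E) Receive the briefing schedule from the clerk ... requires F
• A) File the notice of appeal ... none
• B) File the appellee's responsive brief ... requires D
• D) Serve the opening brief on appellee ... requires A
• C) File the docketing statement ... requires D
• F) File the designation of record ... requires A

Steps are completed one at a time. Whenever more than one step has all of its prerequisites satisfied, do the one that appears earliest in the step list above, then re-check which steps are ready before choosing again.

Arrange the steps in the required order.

A D B C F E

A is the only step with nothing outstanding, so it goes first.
Ready: D and F. D is listed earlier → D.
B and C now also ready, so the ready set is {B, C, F}; B is listed earlier → B.
C and F are both available; C is listed earlier → C.
F needed A, now all done → F.
That leaves E as the only ready step → E.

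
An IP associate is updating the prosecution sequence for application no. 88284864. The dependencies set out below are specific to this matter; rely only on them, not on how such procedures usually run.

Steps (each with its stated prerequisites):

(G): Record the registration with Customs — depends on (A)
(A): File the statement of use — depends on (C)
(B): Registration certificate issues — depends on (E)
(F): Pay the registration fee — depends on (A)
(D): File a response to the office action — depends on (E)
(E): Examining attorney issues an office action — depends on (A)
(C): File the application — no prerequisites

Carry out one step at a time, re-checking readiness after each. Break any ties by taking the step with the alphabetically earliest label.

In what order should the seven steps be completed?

(C) has no prerequisites → (C) first.
Next only (A) has its prerequisites met → (A).
Ready: (E), (F) and (G). (E) has the earlier label → (E).
Now (B), (D), (F) and (G) have their prerequisites met. (B) has the earlier label, so (B) next.
Ready: (D), (F) and (G). (D) has the earlier label → (D).
(F) and (G) are both available; (F) has the earlier label → (F).
That leaves (G) as the only ready step → (G).

(C) (A) (E) (B) (D) (F) (G)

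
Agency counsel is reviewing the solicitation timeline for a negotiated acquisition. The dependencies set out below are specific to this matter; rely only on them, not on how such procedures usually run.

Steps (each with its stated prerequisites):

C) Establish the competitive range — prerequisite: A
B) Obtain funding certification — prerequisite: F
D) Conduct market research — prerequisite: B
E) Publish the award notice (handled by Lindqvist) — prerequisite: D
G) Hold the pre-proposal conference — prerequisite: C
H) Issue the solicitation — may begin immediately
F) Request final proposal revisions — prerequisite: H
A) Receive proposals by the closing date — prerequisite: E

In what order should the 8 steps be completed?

H has no prerequisites → H first.
Next only F has its prerequisites met → F.
B needed F, now all done → B.
That leaves D as the only ready step → D.
Next only E has its prerequisites met → E.
A is the only step now ready → A.
Next only C has its prerequisites met → C.
Next only G has its prerequisites met → G.

H, F, B, D, E, A, C, G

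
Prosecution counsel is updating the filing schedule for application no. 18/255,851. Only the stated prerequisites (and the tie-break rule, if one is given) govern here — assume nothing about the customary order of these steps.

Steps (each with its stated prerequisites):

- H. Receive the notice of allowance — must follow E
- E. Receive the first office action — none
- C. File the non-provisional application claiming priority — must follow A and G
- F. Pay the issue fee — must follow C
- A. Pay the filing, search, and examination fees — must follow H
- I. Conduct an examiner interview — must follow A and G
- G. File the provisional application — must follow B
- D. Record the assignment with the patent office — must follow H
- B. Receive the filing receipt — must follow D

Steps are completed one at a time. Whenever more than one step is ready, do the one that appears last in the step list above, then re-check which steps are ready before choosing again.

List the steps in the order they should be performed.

E, H, D, B, G, A, I, C, F

E is the only step with nothing outstanding, so it goes first.
H needed E, now all done → H.
D and A are both available; D is listed later → D.
B now also ready, so the ready set is {B, A}; B is listed later → B.
Now G and A have their prerequisites met. G is listed later, so G next.
Next only A has its prerequisites met → A.
Now I and C have their prerequisites met. I is listed later, so I next.
That leaves C as the only ready step → C.
F needed C, now all done → F.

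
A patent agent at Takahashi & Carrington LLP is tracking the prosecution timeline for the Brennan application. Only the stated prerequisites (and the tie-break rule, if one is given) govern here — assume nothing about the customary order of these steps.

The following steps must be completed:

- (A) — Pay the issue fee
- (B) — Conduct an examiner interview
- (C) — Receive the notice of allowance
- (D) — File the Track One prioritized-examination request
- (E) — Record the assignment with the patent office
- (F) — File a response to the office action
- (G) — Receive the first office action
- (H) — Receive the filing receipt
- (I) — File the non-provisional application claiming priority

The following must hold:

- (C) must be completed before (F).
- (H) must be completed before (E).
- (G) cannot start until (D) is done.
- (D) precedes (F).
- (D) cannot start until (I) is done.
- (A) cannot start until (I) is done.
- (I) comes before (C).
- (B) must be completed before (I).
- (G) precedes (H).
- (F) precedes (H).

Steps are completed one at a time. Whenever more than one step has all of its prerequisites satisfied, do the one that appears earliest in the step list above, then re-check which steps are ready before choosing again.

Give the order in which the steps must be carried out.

(B) has no prerequisites → (B) first.
(I) needed (B), now all done → (I).
Now (A), (C) and (D) have their prerequisites met. (A) is listed earlier, so (A) next.
(C) and (D) are both available; (C) is listed earlier → (C).
(D) needed (I), now all done → (D).
(F) and (G) are both available; (F) is listed earlier → (F).
(G) is the only step now ready → (G).
(H) needed (F) and (G), now all done → (H).
(E) needed (H), now all done → (E).

(B) (I) (A) (C) (D) (F) (G) (H) (E)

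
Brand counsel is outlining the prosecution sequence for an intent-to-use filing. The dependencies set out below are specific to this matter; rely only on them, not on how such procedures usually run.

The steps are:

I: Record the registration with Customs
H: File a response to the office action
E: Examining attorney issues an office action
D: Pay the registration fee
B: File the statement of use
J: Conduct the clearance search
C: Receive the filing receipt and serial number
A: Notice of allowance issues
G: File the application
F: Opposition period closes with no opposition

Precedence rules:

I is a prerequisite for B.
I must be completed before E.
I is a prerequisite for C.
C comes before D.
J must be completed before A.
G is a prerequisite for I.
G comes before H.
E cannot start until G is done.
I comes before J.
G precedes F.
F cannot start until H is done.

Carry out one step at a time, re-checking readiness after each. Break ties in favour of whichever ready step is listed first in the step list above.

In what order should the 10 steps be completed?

G I H E B J C D A F

G is the only step with nothing outstanding, so it goes first.
Now I and H have their prerequisites met. I is listed earlier, so I next.
E, B, J and C now also ready, so the ready set is {H, E, B, J, C}; H is listed earlier → H.
Ready: E, B, J, C and F. E is listed earlier → E.
B, J, C and F are all available; B is listed earlier → B.
Ready: J, C and F. J is listed earlier → J.
Now C, A and F have their prerequisites met. C is listed earlier, so C next.
D now also ready, so the ready set is {D, A, F}; D is listed earlier → D.
Now A and F have their prerequisites met. A is listed earlier, so A next.
That leaves F as the only ready step → F.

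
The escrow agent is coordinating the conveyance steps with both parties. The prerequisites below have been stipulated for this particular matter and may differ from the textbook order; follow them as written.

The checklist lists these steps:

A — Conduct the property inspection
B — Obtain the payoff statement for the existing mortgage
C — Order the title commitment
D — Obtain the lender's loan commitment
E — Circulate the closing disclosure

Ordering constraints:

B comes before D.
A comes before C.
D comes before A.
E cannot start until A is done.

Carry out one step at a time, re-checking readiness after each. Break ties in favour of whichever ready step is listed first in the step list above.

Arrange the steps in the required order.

B has no prerequisites → B first.
That leaves D as the only ready step → D.
A needed D, now all done → A.
C and E are both available; C is listed earlier → C.
E is the only step now ready → E.

B D A C E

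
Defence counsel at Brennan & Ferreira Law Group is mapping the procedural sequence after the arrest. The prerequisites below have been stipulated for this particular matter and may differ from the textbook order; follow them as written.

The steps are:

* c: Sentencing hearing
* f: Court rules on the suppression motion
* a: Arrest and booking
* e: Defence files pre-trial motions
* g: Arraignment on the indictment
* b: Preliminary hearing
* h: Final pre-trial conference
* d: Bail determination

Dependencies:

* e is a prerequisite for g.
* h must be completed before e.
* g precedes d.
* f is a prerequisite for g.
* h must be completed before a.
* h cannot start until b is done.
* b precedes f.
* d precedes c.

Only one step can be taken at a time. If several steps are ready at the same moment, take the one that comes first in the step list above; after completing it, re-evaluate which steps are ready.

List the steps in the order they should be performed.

b, f, h, a, e, g, d, c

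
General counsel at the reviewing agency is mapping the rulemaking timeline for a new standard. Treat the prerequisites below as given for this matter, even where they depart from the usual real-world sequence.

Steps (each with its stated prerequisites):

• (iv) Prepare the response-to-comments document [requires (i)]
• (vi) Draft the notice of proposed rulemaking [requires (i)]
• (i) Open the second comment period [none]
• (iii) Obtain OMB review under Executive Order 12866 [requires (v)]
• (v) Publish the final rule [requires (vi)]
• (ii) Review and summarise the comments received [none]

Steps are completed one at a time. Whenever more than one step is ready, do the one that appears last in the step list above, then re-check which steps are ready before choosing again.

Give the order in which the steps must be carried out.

Nothing is required for (ii) and (i). (ii) is listed later → (ii) first.
(i) is the only step now ready → (i).
(vi) and (iv) are both available; (vi) is listed later → (vi).
Now (v) and (iv) have their prerequisites met. (v) is listed later, so (v) next.
(iii) now also ready, so the ready set is {(iii), (iv)}; (iii) is listed later → (iii).
That leaves (iv) as the only ready step → (iv).

(ii) (i) (vi) (v) (iii) (iv)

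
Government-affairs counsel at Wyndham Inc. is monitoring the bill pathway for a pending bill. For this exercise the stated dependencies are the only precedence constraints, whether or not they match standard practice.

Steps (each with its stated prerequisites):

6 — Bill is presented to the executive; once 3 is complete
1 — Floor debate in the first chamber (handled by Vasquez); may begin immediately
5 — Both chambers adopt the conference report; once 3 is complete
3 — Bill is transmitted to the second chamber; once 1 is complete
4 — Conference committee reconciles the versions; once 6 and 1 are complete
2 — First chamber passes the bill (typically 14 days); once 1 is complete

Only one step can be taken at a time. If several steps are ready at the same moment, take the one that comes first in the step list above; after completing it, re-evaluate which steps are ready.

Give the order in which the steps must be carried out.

1 has no prerequisites → 1 first.
Ready: 3 and 2. 3 is listed earlier → 3.
Ready: 6, 5 and 2. 6 is listed earlier → 6.
Now 5, 4 and 2 have their prerequisites met. 5 is listed earlier, so 5 next.
Ready: 4 and 2. 4 is listed earlier → 4.
2 needed 1, now all done → 2.

1, 3, 6, 5, 4, 2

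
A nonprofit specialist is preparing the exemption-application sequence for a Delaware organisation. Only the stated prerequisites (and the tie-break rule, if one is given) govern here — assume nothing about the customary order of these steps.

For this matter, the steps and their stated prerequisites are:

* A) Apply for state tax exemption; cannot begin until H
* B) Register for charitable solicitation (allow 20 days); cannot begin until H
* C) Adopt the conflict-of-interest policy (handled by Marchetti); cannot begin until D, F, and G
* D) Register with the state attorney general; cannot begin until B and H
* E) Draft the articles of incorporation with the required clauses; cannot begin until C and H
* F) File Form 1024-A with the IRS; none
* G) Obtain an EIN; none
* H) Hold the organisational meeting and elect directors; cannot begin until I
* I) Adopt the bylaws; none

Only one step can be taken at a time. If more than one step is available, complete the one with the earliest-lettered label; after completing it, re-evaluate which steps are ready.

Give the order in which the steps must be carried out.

F, G and I have no prerequisites; F has the earlier label, so F is first.
Ready: G and I. G has the earlier label → G.
Next only I has its prerequisites met → I.
H needed I, now all done → H.
Ready: A and B. A has the earlier label → A.
That leaves B as the only ready step → B.
Next only D has its prerequisites met → D.
C needed D, F and G, now all done → C.
E needed C and H, now all done → E.

F, G, I, H, A, B, D, C, E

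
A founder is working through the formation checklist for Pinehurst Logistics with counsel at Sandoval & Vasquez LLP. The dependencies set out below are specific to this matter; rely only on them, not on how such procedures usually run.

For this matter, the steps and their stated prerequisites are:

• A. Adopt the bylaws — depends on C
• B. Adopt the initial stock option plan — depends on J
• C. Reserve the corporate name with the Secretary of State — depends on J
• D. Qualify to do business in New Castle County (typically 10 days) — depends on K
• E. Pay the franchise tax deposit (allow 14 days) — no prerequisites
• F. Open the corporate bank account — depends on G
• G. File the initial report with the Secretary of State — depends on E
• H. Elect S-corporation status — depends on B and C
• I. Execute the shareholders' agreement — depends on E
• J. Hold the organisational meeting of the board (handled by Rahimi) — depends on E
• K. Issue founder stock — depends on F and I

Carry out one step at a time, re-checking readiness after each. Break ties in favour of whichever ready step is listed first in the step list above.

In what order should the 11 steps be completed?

E → G → F → I → J → B → C → A → H → K → D

Only E has no prerequisites, so it is first.
G, I and J are all available; G is listed earlier → G.
F, I and J are all available; F is listed earlier → F.
I and J are both available; I is listed earlier → I.
Now J and K have their prerequisites met. J is listed earlier, so J next.
B, C and K are all available; B is listed earlier → B.
Ready: C and K. C is listed earlier → C.
A and H now also ready, so the ready set is {A, H, K}; A is listed earlier → A.
Now H and K have their prerequisites met. H is listed earlier, so H next.
K is the only step now ready → K.
D needed K, now all done → D.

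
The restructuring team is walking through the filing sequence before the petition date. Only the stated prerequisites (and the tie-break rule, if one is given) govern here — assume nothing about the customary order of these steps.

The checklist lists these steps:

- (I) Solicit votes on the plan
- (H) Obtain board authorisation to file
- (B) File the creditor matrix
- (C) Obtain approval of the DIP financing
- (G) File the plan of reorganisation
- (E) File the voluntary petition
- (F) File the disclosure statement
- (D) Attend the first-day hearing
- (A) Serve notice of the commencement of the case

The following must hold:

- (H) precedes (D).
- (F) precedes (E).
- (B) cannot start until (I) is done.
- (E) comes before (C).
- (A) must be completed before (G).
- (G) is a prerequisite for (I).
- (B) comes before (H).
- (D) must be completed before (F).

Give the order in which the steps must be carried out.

(A), (G), (I), (B), (H), (D), (F), (E), (C)

Only (A) has no prerequisites, so it is first.
(G) needed (A), now all done → (G).
That leaves (I) as the only ready step → (I).
(B) needed (I), now all done → (B).
(H) needed (B), now all done → (H).
Next only (D) has its prerequisites met → (D).
(F) is the only step now ready → (F).
That leaves (E) as the only ready step → (E).
(C) is the only step now ready → (C).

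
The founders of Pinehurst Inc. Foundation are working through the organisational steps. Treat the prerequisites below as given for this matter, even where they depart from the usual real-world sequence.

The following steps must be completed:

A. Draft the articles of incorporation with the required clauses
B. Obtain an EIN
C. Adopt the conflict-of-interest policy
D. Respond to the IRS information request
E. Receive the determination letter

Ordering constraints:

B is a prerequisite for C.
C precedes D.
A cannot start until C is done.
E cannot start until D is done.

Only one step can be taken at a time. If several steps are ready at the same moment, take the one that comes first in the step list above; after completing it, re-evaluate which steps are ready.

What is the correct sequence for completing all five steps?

B C A D E

B has no prerequisites → B first.
C needed B, now all done → C.
Now A and D have their prerequisites met. A is listed earlier, so A next.
D needed C, now all done → D.
E needed D, now all done → E.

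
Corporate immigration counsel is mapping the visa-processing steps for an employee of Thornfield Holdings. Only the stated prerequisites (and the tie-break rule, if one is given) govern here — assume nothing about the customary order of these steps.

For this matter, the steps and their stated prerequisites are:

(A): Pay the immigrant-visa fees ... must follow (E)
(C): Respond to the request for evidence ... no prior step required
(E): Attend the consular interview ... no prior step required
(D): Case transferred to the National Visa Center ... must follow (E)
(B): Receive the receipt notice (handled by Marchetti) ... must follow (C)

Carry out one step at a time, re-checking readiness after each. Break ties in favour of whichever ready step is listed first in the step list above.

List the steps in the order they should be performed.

(C), (E), (A), (D), (B)

Nothing is required for (C) and (E). (C) is listed earlier → (C) first.
Now (E) and (B) have their prerequisites met. (E) is listed earlier, so (E) next.
(A), (D) and (B) are all available; (A) is listed earlier → (A).
Now (D) and (B) have their prerequisites met. (D) is listed earlier, so (D) next.
Next only (B) has its prerequisites met → (B).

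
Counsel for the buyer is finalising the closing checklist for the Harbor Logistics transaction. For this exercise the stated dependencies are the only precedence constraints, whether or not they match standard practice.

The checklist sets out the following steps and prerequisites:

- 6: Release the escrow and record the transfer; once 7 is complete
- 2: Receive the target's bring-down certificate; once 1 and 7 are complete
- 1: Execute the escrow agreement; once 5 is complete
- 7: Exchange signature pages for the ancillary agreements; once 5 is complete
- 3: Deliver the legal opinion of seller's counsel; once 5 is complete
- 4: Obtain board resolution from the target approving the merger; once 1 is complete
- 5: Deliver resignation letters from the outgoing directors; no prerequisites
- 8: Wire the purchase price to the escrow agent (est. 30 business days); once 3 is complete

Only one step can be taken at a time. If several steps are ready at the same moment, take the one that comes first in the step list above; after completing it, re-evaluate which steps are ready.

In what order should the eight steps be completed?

5 1 7 6 2 3 4 8

5 is the only step with nothing outstanding, so it goes first.
1, 7 and 3 are all available; 1 is listed earlier → 1.
Now 7, 3 and 4 have their prerequisites met. 7 is listed earlier, so 7 next.
Ready: 6, 2, 3 and 4. 6 is listed earlier → 6.
Now 2, 3 and 4 have their prerequisites met. 2 is listed earlier, so 2 next.
Now 3 and 4 have their prerequisites met. 3 is listed earlier, so 3 next.
Now 4 and 8 have their prerequisites met. 4 is listed earlier, so 4 next.
8 needed 3, now all done → 8.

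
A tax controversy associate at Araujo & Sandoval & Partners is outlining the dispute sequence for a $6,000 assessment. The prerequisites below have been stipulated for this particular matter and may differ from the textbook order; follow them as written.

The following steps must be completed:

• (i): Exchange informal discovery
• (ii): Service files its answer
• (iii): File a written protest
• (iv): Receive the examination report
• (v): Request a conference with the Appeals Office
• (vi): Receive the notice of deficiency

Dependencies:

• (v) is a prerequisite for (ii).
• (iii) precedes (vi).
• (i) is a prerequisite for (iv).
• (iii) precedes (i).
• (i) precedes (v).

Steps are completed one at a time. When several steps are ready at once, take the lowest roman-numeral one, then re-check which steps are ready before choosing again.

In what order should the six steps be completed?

(iii) is the only step with nothing outstanding, so it goes first.
(i) and (vi) are both available; (i) has the earlier label → (i).
(iv) and (v) now also ready, so the ready set is {(iv), (v), (vi)}; (iv) has the earlier label → (iv).
Now (v) and (vi) have their prerequisites met. (v) has the earlier label, so (v) next.
(ii) and (vi) are both available; (ii) has the earlier label → (ii).
(vi) is the only step now ready → (vi).

(iii) (i) (iv) (v) (ii) (vi)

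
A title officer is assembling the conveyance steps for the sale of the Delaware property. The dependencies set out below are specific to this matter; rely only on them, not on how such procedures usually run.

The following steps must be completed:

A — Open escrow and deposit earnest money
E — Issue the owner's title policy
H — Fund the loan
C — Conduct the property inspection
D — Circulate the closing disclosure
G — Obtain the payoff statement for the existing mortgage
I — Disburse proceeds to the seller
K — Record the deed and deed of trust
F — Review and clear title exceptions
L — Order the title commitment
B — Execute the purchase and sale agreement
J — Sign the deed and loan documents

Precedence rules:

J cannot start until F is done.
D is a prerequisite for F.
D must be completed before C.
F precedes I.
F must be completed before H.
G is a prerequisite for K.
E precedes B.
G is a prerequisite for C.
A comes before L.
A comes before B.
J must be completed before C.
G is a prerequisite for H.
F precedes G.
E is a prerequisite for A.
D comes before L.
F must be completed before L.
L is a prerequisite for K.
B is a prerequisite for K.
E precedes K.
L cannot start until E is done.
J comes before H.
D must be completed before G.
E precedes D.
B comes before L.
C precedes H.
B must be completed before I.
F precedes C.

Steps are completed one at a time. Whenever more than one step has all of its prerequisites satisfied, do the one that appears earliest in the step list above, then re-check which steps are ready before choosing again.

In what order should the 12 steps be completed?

E has no prerequisites → E first.
Now A and D have their prerequisites met. A is listed earlier, so A next.
B now also ready, so the ready set is {D, B}; D is listed earlier → D.
F and B are both available; F is listed earlier → F.
Ready: G, B and J. G is listed earlier → G.
Now B and J have their prerequisites met. B is listed earlier, so B next.
Ready: I, L and J. I is listed earlier → I.
L and J are both available; L is listed earlier → L.
Ready: K and J. K is listed earlier → K.
That leaves J as the only ready step → J.
C needed D, G, F and J, now all done → C.
H needed C, G, F and J, now all done → H.

E, A, D, F, G, B, I, L, K, J, C, H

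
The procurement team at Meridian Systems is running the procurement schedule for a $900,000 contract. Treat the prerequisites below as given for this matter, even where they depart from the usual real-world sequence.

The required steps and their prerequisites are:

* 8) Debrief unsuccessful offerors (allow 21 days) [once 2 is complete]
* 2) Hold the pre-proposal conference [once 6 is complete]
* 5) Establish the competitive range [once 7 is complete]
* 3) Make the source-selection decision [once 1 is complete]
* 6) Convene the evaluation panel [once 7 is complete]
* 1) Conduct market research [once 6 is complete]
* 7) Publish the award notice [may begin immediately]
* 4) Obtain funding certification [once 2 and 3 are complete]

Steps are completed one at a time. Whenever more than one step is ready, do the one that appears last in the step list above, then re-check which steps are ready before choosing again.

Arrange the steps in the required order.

7 → 6 → 1 → 3 → 5 → 2 → 4 → 8

Only 7 has no prerequisites, so it is first.
6 and 5 are both available; 6 is listed later → 6.
Ready: 1, 5 and 2. 1 is listed later → 1.
Now 3, 5 and 2 have their prerequisites met. 3 is listed later, so 3 next.
Ready: 5 and 2. 5 is listed later → 5.
2 is the only step now ready → 2.
Ready: 4 and 8. 4 is listed later → 4.
8 needed 2, now all done → 8.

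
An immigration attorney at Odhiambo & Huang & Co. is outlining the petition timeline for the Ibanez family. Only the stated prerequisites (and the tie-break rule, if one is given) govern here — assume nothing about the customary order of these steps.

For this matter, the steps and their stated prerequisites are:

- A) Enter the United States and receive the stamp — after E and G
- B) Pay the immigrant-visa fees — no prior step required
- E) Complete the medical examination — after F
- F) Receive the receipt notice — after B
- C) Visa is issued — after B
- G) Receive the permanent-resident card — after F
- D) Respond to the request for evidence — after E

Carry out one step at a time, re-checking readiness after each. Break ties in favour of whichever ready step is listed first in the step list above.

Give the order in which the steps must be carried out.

Only B has no prerequisites, so it is first.
Ready: F and C. F is listed earlier → F.
Now E, C and G have their prerequisites met. E is listed earlier, so E next.
D now also ready, so the ready set is {C, G, D}; C is listed earlier → C.
Now G and D have their prerequisites met. G is listed earlier, so G next.
Ready: A and D. A is listed earlier → A.
Next only D has its prerequisites met → D.

B, F, E, C, G, A, D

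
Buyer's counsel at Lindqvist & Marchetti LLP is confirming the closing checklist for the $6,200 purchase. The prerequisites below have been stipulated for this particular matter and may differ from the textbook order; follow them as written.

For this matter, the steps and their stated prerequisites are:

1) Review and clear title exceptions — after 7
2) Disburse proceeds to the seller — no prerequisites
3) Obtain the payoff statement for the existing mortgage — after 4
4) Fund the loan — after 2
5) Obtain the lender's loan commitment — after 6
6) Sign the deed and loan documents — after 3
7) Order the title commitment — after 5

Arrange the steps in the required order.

2, 4, 3, 6, 5, 7, 1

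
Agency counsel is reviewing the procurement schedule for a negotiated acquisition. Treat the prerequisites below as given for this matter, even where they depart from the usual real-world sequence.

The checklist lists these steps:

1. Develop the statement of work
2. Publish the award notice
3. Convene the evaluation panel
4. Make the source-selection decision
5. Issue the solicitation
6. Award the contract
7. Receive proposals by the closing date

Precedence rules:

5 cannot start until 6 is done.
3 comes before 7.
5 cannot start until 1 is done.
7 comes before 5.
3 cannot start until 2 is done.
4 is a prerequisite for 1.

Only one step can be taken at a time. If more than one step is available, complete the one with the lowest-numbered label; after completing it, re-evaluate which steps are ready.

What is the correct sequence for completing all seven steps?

2 → 3 → 4 → 1 → 6 → 7 → 5

Nothing is required for 2, 4 and 6. 2 has the earlier label → 2 first.
3, 4 and 6 are all available; 3 has the earlier label → 3.
7 now also ready, so the ready set is {4, 6, 7}; 4 has the earlier label → 4.
1 now also ready, so the ready set is {1, 6, 7}; 1 has the earlier label → 1.
Ready: 6 and 7. 6 has the earlier label → 6.
7 needed 3, now all done → 7.
5 needed 1, 6 and 7, now all done → 5.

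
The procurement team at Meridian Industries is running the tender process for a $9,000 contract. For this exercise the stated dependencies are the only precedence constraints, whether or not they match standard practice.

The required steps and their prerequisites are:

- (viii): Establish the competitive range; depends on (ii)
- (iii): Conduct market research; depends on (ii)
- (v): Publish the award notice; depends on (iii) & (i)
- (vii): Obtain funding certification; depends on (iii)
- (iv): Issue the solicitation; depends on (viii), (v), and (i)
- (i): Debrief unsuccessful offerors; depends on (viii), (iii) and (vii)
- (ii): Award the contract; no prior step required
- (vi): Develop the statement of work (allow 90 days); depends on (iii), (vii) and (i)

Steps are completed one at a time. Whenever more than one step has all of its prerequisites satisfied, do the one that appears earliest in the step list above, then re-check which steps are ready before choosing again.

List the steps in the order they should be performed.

(ii) (viii) (iii) (vii) (i) (v) (iv) (vi)

(ii) is the only step with nothing outstanding, so it goes first.
Now (viii) and (iii) have their prerequisites met. (viii) is listed earlier, so (viii) next.
(iii) needed (ii), now all done → (iii).
(vii) needed (iii), now all done → (vii).
Next only (i) has its prerequisites met → (i).
Ready: (v) and (vi). (v) is listed earlier → (v).
(iv) and (vi) are both available; (iv) is listed earlier → (iv).
That leaves (vi) as the only ready step → (vi).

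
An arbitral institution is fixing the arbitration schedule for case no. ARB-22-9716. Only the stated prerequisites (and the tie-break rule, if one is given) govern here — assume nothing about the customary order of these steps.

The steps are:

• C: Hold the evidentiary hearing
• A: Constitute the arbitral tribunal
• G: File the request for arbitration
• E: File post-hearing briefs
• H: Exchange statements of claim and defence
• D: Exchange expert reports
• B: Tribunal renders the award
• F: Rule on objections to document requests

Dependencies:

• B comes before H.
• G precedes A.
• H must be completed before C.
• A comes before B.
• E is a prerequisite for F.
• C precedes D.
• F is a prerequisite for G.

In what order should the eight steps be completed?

E, F, G, A, B, H, C, D

E is the only step with nothing outstanding, so it goes first.
That leaves F as the only ready step → F.
That leaves G as the only ready step → G.
A needed G, now all done → A.
Next only B has its prerequisites met → B.
H needed B, now all done → H.
That leaves C as the only ready step → C.
D is the only step now ready → D.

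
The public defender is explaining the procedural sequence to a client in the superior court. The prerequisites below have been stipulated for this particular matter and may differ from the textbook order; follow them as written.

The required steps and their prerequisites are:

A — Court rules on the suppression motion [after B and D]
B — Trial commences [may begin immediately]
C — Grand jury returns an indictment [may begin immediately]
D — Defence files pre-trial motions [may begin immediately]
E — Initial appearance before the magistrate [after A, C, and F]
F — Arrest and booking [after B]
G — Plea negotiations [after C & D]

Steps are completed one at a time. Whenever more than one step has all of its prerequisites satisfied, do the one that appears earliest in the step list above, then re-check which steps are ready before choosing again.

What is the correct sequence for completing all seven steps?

Nothing is required for B, C and D. B is listed earlier → B first.
F now also ready, so the ready set is {C, D, F}; C is listed earlier → C.
D and F are both available; D is listed earlier → D.
A, F and G are all available; A is listed earlier → A.
F and G are both available; F is listed earlier → F.
E now also ready, so the ready set is {E, G}; E is listed earlier → E.
G needed C and D, now all done → G.

B C D A F E G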